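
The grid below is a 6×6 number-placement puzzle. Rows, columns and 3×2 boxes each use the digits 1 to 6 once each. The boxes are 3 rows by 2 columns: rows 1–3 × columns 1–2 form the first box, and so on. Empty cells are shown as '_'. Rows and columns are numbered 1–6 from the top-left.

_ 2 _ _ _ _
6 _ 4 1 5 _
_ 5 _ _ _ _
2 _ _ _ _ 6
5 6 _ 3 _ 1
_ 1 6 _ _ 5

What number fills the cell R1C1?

4

R2C2 = 3 (sole candidate).
R2C6 = 2 (sole candidate).
R4C2 = 4 (sole candidate).
R4C4 = 5 (sole candidate).
R4C5 = 3 (sole candidate).
R5C3 = 2 (sole candidate).
R5C5 = 4 (sole candidate).
R6C1 = 3 (sole candidate).
R6C4 = 4 (sole candidate).
R6C5 = 2 (sole candidate).
R1C4 = 6 (sole candidate).
R1C5 = 1 (sole candidate).
R3C3 = 3 (sole candidate).
R3C4 = 2 (sole candidate).
R3C5 = 6 (sole candidate).
R3C6 = 4 (sole candidate).
R4C3 = 1 (sole candidate).
R1C1 = 4: row 1 has {1,2,6}; col 1 has {2,3,5,6}; box has {2,3,5,6} → only 4 remains.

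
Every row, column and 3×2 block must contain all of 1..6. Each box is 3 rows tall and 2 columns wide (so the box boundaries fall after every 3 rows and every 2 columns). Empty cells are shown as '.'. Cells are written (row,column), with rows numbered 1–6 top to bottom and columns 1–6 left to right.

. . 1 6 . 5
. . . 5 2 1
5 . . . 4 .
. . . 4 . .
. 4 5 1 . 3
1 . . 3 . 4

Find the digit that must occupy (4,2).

(1,5) = 3 (sole candidate).
(3,4) = 2 (sole candidate).
(3,6) = 6 (sole candidate).
(4,6) = 2 (sole candidate).
(5,5) = 6 (sole candidate).
(6,5) = 5 (sole candidate).
(1,2) = 2 (sole candidate).
(3,3) = 3 (sole candidate).
(4,3) = 6 (sole candidate).
(4,5) = 1 (sole candidate).
(5,1) = 2 (sole candidate).
(6,2) = 6 (sole candidate).
(6,3) = 2 (sole candidate).
(1,1) = 4 (sole candidate).
(2,2) = 3 (sole candidate).
(2,3) = 4 (sole candidate).
(3,2) = 1 (sole candidate).
(4,1) = 3 (sole candidate).
(4,2) = 5: row 4 has {1,2,3,4,6}; col 2 has {1,2,3,4,6}; box has {1,2,3,4,6} → only 5 remains.

5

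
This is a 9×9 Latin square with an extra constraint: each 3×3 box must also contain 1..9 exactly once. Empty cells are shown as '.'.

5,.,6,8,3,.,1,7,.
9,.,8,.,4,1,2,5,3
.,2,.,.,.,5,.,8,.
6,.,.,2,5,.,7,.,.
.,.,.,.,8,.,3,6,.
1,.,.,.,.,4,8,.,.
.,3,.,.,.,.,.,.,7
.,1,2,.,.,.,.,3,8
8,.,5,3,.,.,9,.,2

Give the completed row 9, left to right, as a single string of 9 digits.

r1c2 = 4 (sole candidate).
r1c9 = 9 (sole candidate).
r2c2 = 7 (sole candidate).
r2c4 = 6 (sole candidate).
r3c1 = 3 (sole candidate).
r3c3 = 1 (sole candidate).
r6c9 = 5 (sole candidate).
r7c1 = 4 (sole candidate).
r7c3 = 9 (sole candidate).
r7c8 = 1 (sole candidate).
r8c1 = 7 (sole candidate).
r9c2 = 6: row 9 has {2,3,5,8,9}; col 2 has {1,2,3,4,7}; box has {1,2,3,4,5,7,8,9} → only 6 remains.
r9c6 = 7: row 9 has {2,3,5,6,8,9}; col 6 has {1,4,5}; box has {3} → only 7 remains.
r9c8 = 4: row 9 has {2,3,5,6,7,8,9}; col 8 has {1,3,5,6,7,8}; box has {1,2,3,7,8,9} → only 4 remains.
r1c6 = 2 (sole candidate).
r4c8 = 9 (sole candidate).
r5c1 = 2 (sole candidate).
r5c6 = 9 (sole candidate).
r6c2 = 9 (sole candidate).
r6c4 = 7 (sole candidate).
r6c5 = 6 (sole candidate).
r6c8 = 2 (sole candidate).
r7c4 = 5 (sole candidate).
r7c5 = 2 (sole candidate).
r7c7 = 6 (sole candidate).
r8c5 = 9 (sole candidate).
r8c6 = 6 (sole candidate).
r8c7 = 5 (sole candidate).
r9c5 = 1: row 9 has {2,3,4,5,6,7,8,9}; col 5 has {2,3,4,5,6,8,9}; box has {2,3,5,6,7,9} → only 1 remains.

865317942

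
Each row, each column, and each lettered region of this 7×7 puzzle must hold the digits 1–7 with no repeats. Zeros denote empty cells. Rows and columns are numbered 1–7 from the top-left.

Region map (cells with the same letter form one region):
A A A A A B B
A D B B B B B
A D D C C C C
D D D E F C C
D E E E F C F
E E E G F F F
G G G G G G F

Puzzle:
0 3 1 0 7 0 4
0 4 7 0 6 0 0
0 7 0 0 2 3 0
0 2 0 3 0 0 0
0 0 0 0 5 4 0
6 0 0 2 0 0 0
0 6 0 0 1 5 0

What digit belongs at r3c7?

5

r1c6 = 2 (sole candidate).
r2c6 = 1 (sole candidate).
r4c5 = 4 (sole candidate).
r5c2 = 1 (sole candidate).
r5c3 = 2 (sole candidate).
r5c4 = 7 (sole candidate).
r6c2 = 5 (sole candidate).
r6c3 = 4 (sole candidate).
r6c5 = 3 (sole candidate).
r6c6 = 7 (sole candidate).
r6c7 = 1 (sole candidate).
r7c3 = 3 (sole candidate).
r7c4 = 4 (sole candidate).
r7c7 = 2 (sole candidate).
r1c1 = 5 (sole candidate).
r1c4 = 6 (sole candidate).
r2c1 = 2 (sole candidate).
r2c4 = 5 (sole candidate).
r2c7 = 3 (sole candidate).
r3c1 = 4 (sole candidate).
r3c4 = 1 (sole candidate).
r4c1 = 1 (sole candidate).
r4c6 = 6 (sole candidate).
r5c1 = 3 (sole candidate).
r5c7 = 6 (sole candidate).
r7c1 = 7 (sole candidate).
r3c7 = 5: row 3 has {1,2,3,4,7}; col 7 has {1,2,3,4,6}; region has {1,2,3,4,6} → only 5 remains.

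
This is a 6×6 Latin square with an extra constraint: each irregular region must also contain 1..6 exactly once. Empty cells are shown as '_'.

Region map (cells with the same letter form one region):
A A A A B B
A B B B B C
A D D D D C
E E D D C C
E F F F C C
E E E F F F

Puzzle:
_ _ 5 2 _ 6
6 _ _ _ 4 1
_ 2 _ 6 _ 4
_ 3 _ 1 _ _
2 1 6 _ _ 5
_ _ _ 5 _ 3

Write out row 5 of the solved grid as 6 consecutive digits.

row 1, column 2 = 4 (sole candidate).
row 2, column 2 = 5 (sole candidate).
row 2, column 4 = 3 (sole candidate).
row 3, column 3 = 3 (sole candidate).
row 3, column 5 = 5 (sole candidate).
row 4, column 3 = 4 (sole candidate).
row 4, column 6 = 2 (sole candidate).
row 5, column 4 = 4: row 5 has {1,2,5,6}; col 4 has {1,2,3,5,6}; region has {1,3,5,6} → only 4 remains.
row 5, column 5 = 3: row 5 has {1,2,4,5,6}; col 5 has {4,5}; region has {1,2,4,5} → only 3 remains.

216435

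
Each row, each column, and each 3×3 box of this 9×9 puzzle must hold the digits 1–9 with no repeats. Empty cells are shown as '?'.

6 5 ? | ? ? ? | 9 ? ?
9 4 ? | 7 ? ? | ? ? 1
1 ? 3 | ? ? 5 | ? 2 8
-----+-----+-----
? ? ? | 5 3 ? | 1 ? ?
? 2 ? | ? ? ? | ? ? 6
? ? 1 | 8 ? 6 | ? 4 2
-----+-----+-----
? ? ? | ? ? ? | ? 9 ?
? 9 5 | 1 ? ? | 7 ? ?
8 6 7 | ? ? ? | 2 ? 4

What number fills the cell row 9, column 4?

row 3, column 2 = 7 (sole candidate).
row 4, column 2 = 8 (sole candidate).
row 4, column 8 = 7 (sole candidate).
row 4, column 9 = 9 (sole candidate).
row 6, column 2 = 3 (sole candidate).
row 6, column 7 = 5 (sole candidate).
row 7, column 2 = 1 (sole candidate).
row 8, column 9 = 3 (sole candidate).
row 1, column 8 = 3 (sole candidate).
row 1, column 9 = 7 (sole candidate).
row 2, column 7 = 6 (sole candidate).
row 2, column 8 = 5 (sole candidate).
row 3, column 7 = 4 (sole candidate).
row 4, column 1 = 4 (sole candidate).
row 4, column 3 = 6 (sole candidate).
row 4, column 6 = 2 (sole candidate).
row 5, column 3 = 9 (sole candidate).
row 5, column 4 = 4 (sole candidate).
row 5, column 8 = 8 (sole candidate).
row 6, column 1 = 7 (sole candidate).
row 6, column 5 = 9 (sole candidate).
row 7, column 7 = 8 (sole candidate).
row 7, column 9 = 5 (sole candidate).
row 8, column 1 = 2 (sole candidate).
row 8, column 8 = 6 (sole candidate).
row 9, column 5 = 5 (sole candidate).
row 9, column 8 = 1 (sole candidate).
row 1, column 4 = 2 (sole candidate).
row 2, column 5 = 8 (sole candidate).
row 2, column 6 = 3 (sole candidate).
row 3, column 5 = 6 (sole candidate).
row 5, column 1 = 5 (sole candidate).
row 5, column 7 = 3 (sole candidate).
row 7, column 1 = 3 (sole candidate).
row 7, column 3 = 4 (sole candidate).
row 7, column 4 = 6 (sole candidate).
row 7, column 6 = 7 (sole candidate).
row 8, column 5 = 4 (sole candidate).
row 8, column 6 = 8 (sole candidate).
row 9, column 6 = 9 (sole candidate).
row 1, column 3 = 8 (sole candidate).
row 1, column 5 = 1 (sole candidate).
row 1, column 6 = 4 (sole candidate).
row 2, column 3 = 2 (sole candidate).
row 3, column 4 = 9 (sole candidate).
row 5, column 5 = 7 (sole candidate).
row 5, column 6 = 1 (sole candidate).
row 7, column 5 = 2 (sole candidate).
row 9, column 4 = 3: row 9 has {1,2,4,5,6,7,8,9}; col 4 has {1,2,4,5,6,7,8,9}; box has {1,2,4,5,6,7,8,9} → only 3 remains.

3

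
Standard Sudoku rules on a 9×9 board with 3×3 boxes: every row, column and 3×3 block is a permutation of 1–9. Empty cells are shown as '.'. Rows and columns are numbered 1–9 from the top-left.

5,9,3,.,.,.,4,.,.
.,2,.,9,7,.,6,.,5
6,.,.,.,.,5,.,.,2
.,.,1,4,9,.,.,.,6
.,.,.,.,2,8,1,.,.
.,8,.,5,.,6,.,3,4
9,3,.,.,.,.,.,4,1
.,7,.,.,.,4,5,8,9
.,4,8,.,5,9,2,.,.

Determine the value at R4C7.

8

R2C3 = 4: row 2 has {2,5,6,7,9}; col 3 has {1,3,8}; box has {2,3,5,6,9} → only 4 remains.
R2C8 = 1: row 2 has {2,4,5,6,7,9}; col 8 has {3,4,8}; box has {2,4,5,6} → only 1 remains.
R3C2 = 1: row 3 has {2,5,6}; col 2 has {2,3,4,7,8,9}; box has {2,3,4,5,6,9} → only 1 remains.
R3C3 = 7: row 3 has {1,2,5,6}; col 3 has {1,3,4,8}; box has {1,2,3,4,5,6,9} → only 7 remains.
R3C8 = 9: row 3 has {1,2,5,6,7}; col 8 has {1,3,4,8}; box has {1,2,4,5,6} → only 9 remains.
R4C2 = 5: row 4 has {1,4,6,9}; col 2 has {1,2,3,4,7,8,9}; box has {1,8} → only 5 remains.
R5C2 = 6: row 5 has {1,2,8}; col 2 has {1,2,3,4,5,7,8,9}; box has {1,5,8} → only 6 remains.
R5C3 = 9: row 5 has {1,2,6,8}; col 3 has {1,3,4,7,8}; box has {1,5,6,8} → only 9 remains.
R5C9 = 7: row 5 has {1,2,6,8,9}; col 9 has {1,2,4,5,6,9}; box has {1,3,4,6} → only 7 remains.
R6C3 = 2: row 6 has {3,4,5,6,8}; col 3 has {1,3,4,7,8,9}; box has {1,5,6,8,9} → only 2 remains.
R6C5 = 1: row 6 has {2,3,4,5,6,8}; col 5 has {2,5,7,9}; box has {2,4,5,6,8,9} → only 1 remains.
R6C7 = 9: row 6 has {1,2,3,4,5,6,8}; col 7 has {1,2,4,5,6}; box has {1,3,4,6,7} → only 9 remains.
R7C7 = 7: row 7 has {1,3,4,9}; col 7 has {1,2,4,5,6,9}; box has {1,2,4,5,8,9} → only 7 remains.
R8C3 = 6: row 8 has {4,5,7,8,9}; col 3 has {1,2,3,4,7,8,9}; box has {3,4,7,8,9} → only 6 remains.
R8C5 = 3: row 8 has {4,5,6,7,8,9}; col 5 has {1,2,5,7,9}; box has {4,5,9} → only 3 remains.
R9C1 = 1: row 9 has {2,4,5,8,9}; col 1 has {5,6,9}; box has {3,4,6,7,8,9} → only 1 remains.
R9C8 = 6: row 9 has {1,2,4,5,8,9}; col 8 has {1,3,4,8,9}; box has {1,2,4,5,7,8,9} → only 6 remains.
R9C9 = 3: row 9 has {1,2,4,5,6,8,9}; col 9 has {1,2,4,5,6,7,9}; box has {1,2,4,5,6,7,8,9} → only 3 remains.
R1C8 = 7: row 1 has {3,4,5,9}; col 8 has {1,3,4,6,8,9}; box has {1,2,4,5,6,9} → only 7 remains.
R1C9 = 8: row 1 has {3,4,5,7,9}; col 9 has {1,2,3,4,5,6,7,9}; box has {1,2,4,5,6,7,9} → only 8 remains.
R2C1 = 8: row 2 has {1,2,4,5,6,7,9}; col 1 has {1,5,6,9}; box has {1,2,3,4,5,6,7,9} → only 8 remains.
R2C6 = 3: row 2 has {1,2,4,5,6,7,8,9}; col 6 has {4,5,6,8,9}; box has {5,7,9} → only 3 remains.
R3C4 = 8: row 3 has {1,2,5,6,7,9}; col 4 has {4,5,9}; box has {3,5,7,9} → only 8 remains.
R3C5 = 4: row 3 has {1,2,5,6,7,8,9}; col 5 has {1,2,3,5,7,9}; box has {3,5,7,8,9} → only 4 remains.
R3C7 = 3: row 3 has {1,2,4,5,6,7,8,9}; col 7 has {1,2,4,5,6,7,9}; box has {1,2,4,5,6,7,8,9} → only 3 remains.
R4C6 = 7: row 4 has {1,4,5,6,9}; col 6 has {3,4,5,6,8,9}; box has {1,2,4,5,6,8,9} → only 7 remains.
R4C7 = 8: row 4 has {1,4,5,6,7,9}; col 7 has {1,2,3,4,5,6,7,9}; box has {1,3,4,6,7,9} → only 8 remains.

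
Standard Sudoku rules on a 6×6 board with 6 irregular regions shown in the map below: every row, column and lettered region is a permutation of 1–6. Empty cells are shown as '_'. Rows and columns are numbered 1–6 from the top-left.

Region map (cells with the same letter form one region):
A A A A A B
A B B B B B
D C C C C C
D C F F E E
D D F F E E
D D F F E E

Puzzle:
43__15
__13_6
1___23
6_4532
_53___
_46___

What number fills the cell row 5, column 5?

row 1, column 3 = 2 (sole candidate).
row 1, column 4 = 6 (sole candidate).
row 2, column 1 = 5 (sole candidate).
row 2, column 2 = 2 (sole candidate).
row 2, column 5 = 4 (sole candidate).
row 3, column 2 = 6 (sole candidate).
row 3, column 3 = 5 (sole candidate).
row 3, column 4 = 4 (sole candidate).
row 4, column 2 = 1 (sole candidate).
row 5, column 1 = 2 (sole candidate).
row 5, column 4 = 1 (sole candidate).
row 5, column 5 = 6: row 5 has {1,2,3,5}; col 5 has {1,2,3,4}; region has {2,3} → only 6 remains.

6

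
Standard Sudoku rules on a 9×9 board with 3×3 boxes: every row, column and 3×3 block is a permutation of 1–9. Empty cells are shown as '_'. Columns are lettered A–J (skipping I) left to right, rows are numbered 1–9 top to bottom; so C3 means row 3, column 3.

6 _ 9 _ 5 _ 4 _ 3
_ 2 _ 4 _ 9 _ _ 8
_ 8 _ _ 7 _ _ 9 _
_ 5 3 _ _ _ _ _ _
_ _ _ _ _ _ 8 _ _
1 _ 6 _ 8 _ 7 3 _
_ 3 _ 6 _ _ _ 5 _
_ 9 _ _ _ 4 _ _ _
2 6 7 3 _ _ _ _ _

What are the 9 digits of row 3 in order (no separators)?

384176592

B6 = 4 (sole candidate).
B5 = 7 (sole candidate).
C5 = 2 (sole candidate).
B1 = 1 (sole candidate).
C2 = 5 (sole candidate).
C3 = 4: row 3 has {7,8,9}; col 3 has {2,3,5,6,7,9}; box has {1,2,5,6,8,9} → only 4 remains.
A5 = 9 (sole candidate).
A3 = 3: row 3 has {4,7,8,9}; col 1 has {1,2,6,9}; box has {1,2,4,5,6,8,9} → only 3 remains.
A4 = 8 (sole candidate).
A7 = 4 (sole candidate).
A8 = 5 (sole candidate).
A2 = 7 (sole candidate).
H1 = 7 (hidden single in row 1).
E2 = 3 (hidden single in row 2).
F5 = 3 (hidden single in row 5).
G8 = 3 (hidden single in row 8).
F9 = 5 (hidden single in row 9).
F6 = 2 (sole candidate).
F1 = 8 (sole candidate).
D1 = 2 (sole candidate).
D3 = 1: row 3 has {3,4,7,8,9}; col 4 has {2,3,4,6}; box has {2,3,4,5,7,8,9} → only 1 remains.
F3 = 6: row 3 has {1,3,4,7,8,9}; col 6 has {2,3,4,5,8,9}; box has {1,2,3,4,5,7,8,9} → only 6 remains.
D5 = 5 (sole candidate).
D6 = 9 (sole candidate).
J6 = 5 (sole candidate).
J3 = 2: row 3 has {1,3,4,6,7,8,9}; col 9 has {3,5,8}; box has {3,4,7,8,9} → only 2 remains.
D4 = 7 (sole candidate).
F4 = 1 (sole candidate).
F7 = 7 (sole candidate).
D8 = 8 (sole candidate).
G3 = 5: row 3 has {1,2,3,4,6,7,8,9}; col 7 has {3,4,7,8}; box has {2,3,4,7,8,9} → only 5 remains.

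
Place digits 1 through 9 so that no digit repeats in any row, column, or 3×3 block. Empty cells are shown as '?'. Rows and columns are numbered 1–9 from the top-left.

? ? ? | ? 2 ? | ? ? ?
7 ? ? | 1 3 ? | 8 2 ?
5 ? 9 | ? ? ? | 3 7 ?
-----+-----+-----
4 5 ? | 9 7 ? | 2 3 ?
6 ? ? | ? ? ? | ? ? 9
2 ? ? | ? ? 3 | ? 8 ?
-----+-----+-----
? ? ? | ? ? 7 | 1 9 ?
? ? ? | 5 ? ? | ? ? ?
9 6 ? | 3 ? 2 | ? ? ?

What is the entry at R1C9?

4

R2C2 = 4: row 2 has {1,2,3,7,8}; col 2 has {5,6}; box has {5,7,9} → only 4 remains.
R2C3 = 6: row 2 has {1,2,3,4,7,8}; col 3 has {9}; box has {4,5,7,9} → only 6 remains.
R2C9 = 5: row 2 has {1,2,3,4,6,7,8}; col 9 has {9}; box has {2,3,7,8} → only 5 remains.
R2C6 = 9: row 2 has {1,2,3,4,5,6,7,8}; col 6 has {2,3,7}; box has {1,2,3} → only 9 remains.
R1C6 = 5: in row 1, 5 can only go here (every other open cell in that row sees a 5).
R1C4 = 7: in row 1, 7 can only go here (every other open cell in that row sees a 7).
R1C7 = 9: in row 1, 9 can only go here (every other open cell in that row sees a 9).
R3C2 = 2: in row 3, 2 can only go here (every other open cell in that row sees a 2).
R3C9 = 1: in row 3, 1 can only go here (every other open cell in that row sees a 1).
R4C9 = 6: row 4 has {2,3,4,5,7,9}; col 9 has {1,5,9}; box has {2,3,8,9} → only 6 remains.
R1C9 = 4: row 1 has {2,5,7,9}; col 9 has {1,5,6,9}; box has {1,2,3,5,7,8,9} → only 4 remains.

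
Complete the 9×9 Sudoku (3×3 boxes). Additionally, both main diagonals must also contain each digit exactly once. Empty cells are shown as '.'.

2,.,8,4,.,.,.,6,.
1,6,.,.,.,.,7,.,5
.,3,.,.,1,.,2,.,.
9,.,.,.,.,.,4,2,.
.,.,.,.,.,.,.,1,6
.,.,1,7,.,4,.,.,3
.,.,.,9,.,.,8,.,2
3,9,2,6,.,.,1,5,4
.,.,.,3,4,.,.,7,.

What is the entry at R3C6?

6

R1C9 = 1 (sole candidate).
R4C4 = 1 (sole candidate).
R5C5 = 3 (sole candidate).
R7C8 = 3 (sole candidate).
R9C9 = 9 (sole candidate).
R3C3 = 7 (sole candidate).
R3C9 = 8 (sole candidate).
R4C9 = 7 (sole candidate).
R9C7 = 6 (sole candidate).
R1C2 = 5 (sole candidate).
R2C8 = 4 (sole candidate).
R3C1 = 4 (sole candidate).
R3C4 = 5 (sole candidate).
R3C8 = 9 (sole candidate).
R4C2 = 8 (sole candidate).
R6C2 = 2 (sole candidate).
R6C8 = 8 (sole candidate).
R9C2 = 1 (sole candidate).
R9C3 = 5 (sole candidate).
R1C7 = 3 (sole candidate).
R2C3 = 9 (sole candidate).
R3C6 = 6: row 3 has {1,2,3,4,5,7,8,9}; col 6 has {4}; box has {1,4,5} → only 6 remains.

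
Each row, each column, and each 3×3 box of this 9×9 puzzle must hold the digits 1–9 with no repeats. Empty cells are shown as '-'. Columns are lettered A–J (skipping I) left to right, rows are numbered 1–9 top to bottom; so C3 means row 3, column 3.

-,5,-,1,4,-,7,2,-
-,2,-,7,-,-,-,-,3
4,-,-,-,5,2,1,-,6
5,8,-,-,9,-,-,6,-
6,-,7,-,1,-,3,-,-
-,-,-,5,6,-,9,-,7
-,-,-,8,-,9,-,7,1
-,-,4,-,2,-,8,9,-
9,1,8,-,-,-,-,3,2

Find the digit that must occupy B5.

E2 = 8: row 2 has {2,3,7}; col 5 has {1,2,4,5,6,9}; box has {1,2,4,5,7} → only 8 remains.
F2 = 6: row 2 has {2,3,7,8}; col 6 has {2,9}; box has {1,2,4,5,7,8} → only 6 remains.
H3 = 8: row 3 has {1,2,4,5,6}; col 8 has {2,3,6,7,9}; box has {1,2,3,6,7} → only 8 remains.
J4 = 4: row 4 has {5,6,8,9}; col 9 has {1,2,3,6,7}; box has {3,6,7,9} → only 4 remains.
H5 = 5: row 5 has {1,3,6,7}; col 8 has {2,3,6,7,8,9}; box has {3,4,6,7,9} → only 5 remains.
J5 = 8: row 5 has {1,3,5,6,7}; col 9 has {1,2,3,4,6,7}; box has {3,4,5,6,7,9} → only 8 remains.
H6 = 1: row 6 has {5,6,7,9}; col 8 has {2,3,5,6,7,8,9}; box has {3,4,5,6,7,8,9} → only 1 remains.
E7 = 3: row 7 has {1,7,8,9}; col 5 has {1,2,4,5,6,8,9}; box has {2,8,9} → only 3 remains.
D8 = 6: row 8 has {2,4,8,9}; col 4 has {1,5,7,8}; box has {2,3,8,9} → only 6 remains.
J8 = 5: row 8 has {2,4,6,8,9}; col 9 has {1,2,3,4,6,7,8}; box has {1,2,3,7,8,9} → only 5 remains.
D9 = 4: row 9 has {1,2,3,8,9}; col 4 has {1,5,6,7,8}; box has {2,3,6,8,9} → only 4 remains.
E9 = 7: row 9 has {1,2,3,4,8,9}; col 5 has {1,2,3,4,5,6,8,9}; box has {2,3,4,6,8,9} → only 7 remains.
F9 = 5: row 9 has {1,2,3,4,7,8,9}; col 6 has {2,6,9}; box has {2,3,4,6,7,8,9} → only 5 remains.
G9 = 6: row 9 has {1,2,3,4,5,7,8,9}; col 7 has {1,3,7,8,9}; box has {1,2,3,5,7,8,9} → only 6 remains.
F1 = 3: row 1 has {1,2,4,5,7}; col 6 has {2,5,6,9}; box has {1,2,4,5,6,7,8} → only 3 remains.
J1 = 9: row 1 has {1,2,3,4,5,7}; col 9 has {1,2,3,4,5,6,7,8}; box has {1,2,3,6,7,8} → only 9 remains.
A2 = 1: row 2 has {2,3,6,7,8}; col 1 has {4,5,6,9}; box has {2,4,5} → only 1 remains.
C2 = 9: row 2 has {1,2,3,6,7,8}; col 3 has {4,7,8}; box has {1,2,4,5} → only 9 remains.
H2 = 4: row 2 has {1,2,3,6,7,8,9}; col 8 has {1,2,3,5,6,7,8,9}; box has {1,2,3,6,7,8,9} → only 4 remains.
C3 = 3: row 3 has {1,2,4,5,6,8}; col 3 has {4,7,8,9}; box has {1,2,4,5,9} → only 3 remains.
D3 = 9: row 3 has {1,2,3,4,5,6,8}; col 4 has {1,4,5,6,7,8}; box has {1,2,3,4,5,6,7,8} → only 9 remains.
F4 = 7: row 4 has {4,5,6,8,9}; col 6 has {2,3,5,6,9}; box has {1,5,6,9} → only 7 remains.
G4 = 2: row 4 has {4,5,6,7,8,9}; col 7 has {1,3,6,7,8,9}; box has {1,3,4,5,6,7,8,9} → only 2 remains.
D5 = 2: row 5 has {1,3,5,6,7,8}; col 4 has {1,4,5,6,7,8,9}; box has {1,5,6,7,9} → only 2 remains.
F5 = 4: row 5 has {1,2,3,5,6,7,8}; col 6 has {2,3,5,6,7,9}; box has {1,2,5,6,7,9} → only 4 remains.
C6 = 2: row 6 has {1,5,6,7,9}; col 3 has {3,4,7,8,9}; box has {5,6,7,8} → only 2 remains.
F6 = 8: row 6 has {1,2,5,6,7,9}; col 6 has {2,3,4,5,6,7,9}; box has {1,2,4,5,6,7,9} → only 8 remains.
A7 = 2: row 7 has {1,3,7,8,9}; col 1 has {1,4,5,6,9}; box has {1,4,8,9} → only 2 remains.
B7 = 6: row 7 has {1,2,3,7,8,9}; col 2 has {1,2,5,8}; box has {1,2,4,8,9} → only 6 remains.
C7 = 5: row 7 has {1,2,3,6,7,8,9}; col 3 has {2,3,4,7,8,9}; box has {1,2,4,6,8,9} → only 5 remains.
G7 = 4: row 7 has {1,2,3,5,6,7,8,9}; col 7 has {1,2,3,6,7,8,9}; box has {1,2,3,5,6,7,8,9} → only 4 remains.
F8 = 1: row 8 has {2,4,5,6,8,9}; col 6 has {2,3,4,5,6,7,8,9}; box has {2,3,4,5,6,7,8,9} → only 1 remains.
A1 = 8: row 1 has {1,2,3,4,5,7,9}; col 1 has {1,2,4,5,6,9}; box has {1,2,3,4,5,9} → only 8 remains.
C1 = 6: row 1 has {1,2,3,4,5,7,8,9}; col 3 has {2,3,4,5,7,8,9}; box has {1,2,3,4,5,8,9} → only 6 remains.
G2 = 5: row 2 has {1,2,3,4,6,7,8,9}; col 7 has {1,2,3,4,6,7,8,9}; box has {1,2,3,4,6,7,8,9} → only 5 remains.
B3 = 7: row 3 has {1,2,3,4,5,6,8,9}; col 2 has {1,2,5,6,8}; box has {1,2,3,4,5,6,8,9} → only 7 remains.
C4 = 1: row 4 has {2,4,5,6,7,8,9}; col 3 has {2,3,4,5,6,7,8,9}; box has {2,5,6,7,8} → only 1 remains.
D4 = 3: row 4 has {1,2,4,5,6,7,8,9}; col 4 has {1,2,4,5,6,7,8,9}; box has {1,2,4,5,6,7,8,9} → only 3 remains.
B5 = 9: row 5 has {1,2,3,4,5,6,7,8}; col 2 has {1,2,5,6,7,8}; box has {1,2,5,6,7,8} → only 9 remains.

9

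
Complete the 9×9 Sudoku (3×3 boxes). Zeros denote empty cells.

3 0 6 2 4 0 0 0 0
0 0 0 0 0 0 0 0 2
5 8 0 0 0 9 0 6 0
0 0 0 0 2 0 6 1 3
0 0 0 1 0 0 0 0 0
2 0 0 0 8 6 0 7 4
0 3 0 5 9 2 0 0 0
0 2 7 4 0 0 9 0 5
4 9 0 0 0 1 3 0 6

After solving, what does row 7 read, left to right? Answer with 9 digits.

638592741

R6C7 = 5 (sole candidate).
R8C8 = 8 (sole candidate).
R9C5 = 7 (sole candidate).
R9C8 = 2 (sole candidate).
R5C8 = 9 (sole candidate).
R5C9 = 8 (sole candidate).
R6C2 = 1 (sole candidate).
R7C8 = 4: row 7 has {2,3,5,9}; col 8 has {1,2,6,7,8,9}; box has {2,3,5,6,8,9} → only 4 remains.
R8C6 = 3 (sole candidate).
R9C4 = 8 (sole candidate).
R1C2 = 7 (sole candidate).
R1C8 = 5 (sole candidate).
R2C2 = 4 (sole candidate).
R2C8 = 3 (sole candidate).
R4C2 = 5 (sole candidate).
R5C2 = 6 (sole candidate).
R5C7 = 2 (sole candidate).
R8C5 = 6 (sole candidate).
R9C3 = 5 (sole candidate).
R1C6 = 8 (sole candidate).
R1C7 = 1 (sole candidate).
R1C9 = 9 (sole candidate).
R3C9 = 7 (sole candidate).
R5C1 = 7 (sole candidate).
R7C7 = 7: row 7 has {2,3,4,5,9}; col 7 has {1,2,3,5,6,9}; box has {2,3,4,5,6,8,9} → only 7 remains.
R7C9 = 1: row 7 has {2,3,4,5,7,9}; col 9 has {2,3,4,5,6,7,8,9}; box has {2,3,4,5,6,7,8,9} → only 1 remains.
R8C1 = 1 (sole candidate).
R2C1 = 9 (sole candidate).
R2C3 = 1 (sole candidate).
R2C5 = 5 (sole candidate).
R2C6 = 7 (sole candidate).
R2C7 = 8 (sole candidate).
R3C3 = 2 (sole candidate).
R3C4 = 3 (sole candidate).
R3C5 = 1 (sole candidate).
R3C7 = 4 (sole candidate).
R4C1 = 8 (sole candidate).
R4C6 = 4 (sole candidate).
R5C5 = 3 (sole candidate).
R5C6 = 5 (sole candidate).
R6C4 = 9 (sole candidate).
R7C1 = 6: row 7 has {1,2,3,4,5,7,9}; col 1 has {1,2,3,4,5,7,8,9}; box has {1,2,3,4,5,7,9} → only 6 remains.
R7C3 = 8: row 7 has {1,2,3,4,5,6,7,9}; col 3 has {1,2,5,6,7}; box has {1,2,3,4,5,6,7,9} → only 8 remains.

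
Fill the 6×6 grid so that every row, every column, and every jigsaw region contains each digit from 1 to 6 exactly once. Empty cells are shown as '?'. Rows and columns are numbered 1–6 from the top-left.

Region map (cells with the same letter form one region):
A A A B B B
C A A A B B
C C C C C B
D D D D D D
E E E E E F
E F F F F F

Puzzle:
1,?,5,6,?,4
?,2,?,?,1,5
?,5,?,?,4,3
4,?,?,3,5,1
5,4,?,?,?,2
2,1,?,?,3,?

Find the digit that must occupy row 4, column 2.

6

row 1, column 2 = 3: row 1 has {1,4,5,6}; col 2 has {1,2,4,5}; region has {1,2,5} → only 3 remains.
row 1, column 5 = 2: row 1 has {1,3,4,5,6}; col 5 has {1,3,4,5}; region has {1,3,4,5,6} → only 2 remains.
row 2, column 4 = 4: row 2 has {1,2,5}; col 4 has {3,6}; region has {1,2,3,5} → only 4 remains.
row 3, column 1 = 6: row 3 has {3,4,5}; col 1 has {1,2,4,5}; region has {4,5} → only 6 remains.
row 4, column 2 = 6: row 4 has {1,3,4,5}; col 2 has {1,2,3,4,5}; region has {1,3,4,5} → only 6 remains.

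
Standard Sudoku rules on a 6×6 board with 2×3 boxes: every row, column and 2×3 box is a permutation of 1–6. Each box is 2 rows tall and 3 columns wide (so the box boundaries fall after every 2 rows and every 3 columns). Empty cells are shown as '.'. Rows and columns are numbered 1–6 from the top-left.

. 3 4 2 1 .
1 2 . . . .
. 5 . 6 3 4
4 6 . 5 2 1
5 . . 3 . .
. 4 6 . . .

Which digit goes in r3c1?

r1c1 = 6 (sole candidate).
r1c6 = 5 (sole candidate).
r2c3 = 5 (sole candidate).
r2c4 = 4 (sole candidate).
r2c5 = 6 (sole candidate).
r2c6 = 3 (sole candidate).
r3c1 = 2: row 3 has {3,4,5,6}; col 1 has {1,4,5,6}; box has {4,5,6} → only 2 remains.

2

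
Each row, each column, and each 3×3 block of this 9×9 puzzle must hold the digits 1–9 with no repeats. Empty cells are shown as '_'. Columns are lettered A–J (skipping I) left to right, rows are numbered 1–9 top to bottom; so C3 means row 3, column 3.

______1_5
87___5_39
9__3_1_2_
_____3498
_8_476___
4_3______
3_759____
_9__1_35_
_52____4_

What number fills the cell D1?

G2 = 6: row 2 has {3,5,7,8,9}; col 7 has {1,3,4}; box has {1,2,3,5,9} → only 6 remains.
H5 = 1: row 5 has {4,6,7,8}; col 8 has {2,3,4,5,9}; box has {4,8,9} → only 1 remains.
A8 = 6: row 8 has {1,3,5,9}; col 1 has {3,4,8,9}; box has {2,3,5,7,9} → only 6 remains.
A9 = 1: row 9 has {2,4,5}; col 1 has {3,4,6,8,9}; box has {2,3,5,6,7,9} → only 1 remains.
A1 = 2: row 1 has {1,5}; col 1 has {1,3,4,6,8,9}; box has {7,8,9} → only 2 remains.
D2 = 2: row 2 has {3,5,6,7,8,9}; col 4 has {3,4,5}; box has {1,3,5} → only 2 remains.
E2 = 4: row 2 has {2,3,5,6,7,8,9}; col 5 has {1,7,9}; box has {1,2,3,5} → only 4 remains.
D4 = 1: row 4 has {3,4,8,9}; col 4 has {2,3,4,5}; box has {3,4,6,7} → only 1 remains.
A5 = 5: row 5 has {1,4,6,7,8}; col 1 has {1,2,3,4,6,8,9}; box has {3,4,8} → only 5 remains.
C5 = 9: row 5 has {1,4,5,6,7,8}; col 3 has {2,3,7}; box has {3,4,5,8} → only 9 remains.
G5 = 2: row 5 has {1,4,5,6,7,8,9}; col 7 has {1,3,4,6}; box has {1,4,8,9} → only 2 remains.
J5 = 3: row 5 has {1,2,4,5,6,7,8,9}; col 9 has {5,8,9}; box has {1,2,4,8,9} → only 3 remains.
B7 = 4: row 7 has {3,5,7,9}; col 2 has {5,7,8,9}; box has {1,2,3,5,6,7,9} → only 4 remains.
G7 = 8: row 7 has {3,4,5,7,9}; col 7 has {1,2,3,4,6}; box has {3,4,5} → only 8 remains.
H7 = 6: row 7 has {3,4,5,7,8,9}; col 8 has {1,2,3,4,5,9}; box has {3,4,5,8} → only 6 remains.
C8 = 8: row 8 has {1,3,5,6,9}; col 3 has {2,3,7,9}; box has {1,2,3,4,5,6,7,9} → only 8 remains.
D8 = 7: row 8 has {1,3,5,6,8,9}; col 4 has {1,2,3,4,5}; box has {1,5,9} → only 7 remains.
J8 = 2: row 8 has {1,3,5,6,7,8,9}; col 9 has {3,5,8,9}; box has {3,4,5,6,8} → only 2 remains.
F9 = 8: row 9 has {1,2,4,5}; col 6 has {1,3,5,6}; box has {1,5,7,9} → only 8 remains.
J9 = 7: row 9 has {1,2,4,5,8}; col 9 has {2,3,5,8,9}; box has {2,3,4,5,6,8} → only 7 remains.
C2 = 1: row 2 has {2,3,4,5,6,7,8,9}; col 3 has {2,3,7,8,9}; box has {2,7,8,9} → only 1 remains.
B3 = 6: row 3 has {1,2,3,9}; col 2 has {4,5,7,8,9}; box has {1,2,7,8,9} → only 6 remains.
E3 = 8: row 3 has {1,2,3,6,9}; col 5 has {1,4,7,9}; box has {1,2,3,4,5} → only 8 remains.
G3 = 7: row 3 has {1,2,3,6,8,9}; col 7 has {1,2,3,4,6,8}; box has {1,2,3,5,6,9} → only 7 remains.
J3 = 4: row 3 has {1,2,3,6,7,8,9}; col 9 has {2,3,5,7,8,9}; box has {1,2,3,5,6,7,9} → only 4 remains.
A4 = 7: row 4 has {1,3,4,8,9}; col 1 has {1,2,3,4,5,6,8,9}; box has {3,4,5,8,9} → only 7 remains.
B4 = 2: row 4 has {1,3,4,7,8,9}; col 2 has {4,5,6,7,8,9}; box has {3,4,5,7,8,9} → only 2 remains.
C4 = 6: row 4 has {1,2,3,4,7,8,9}; col 3 has {1,2,3,7,8,9}; box has {2,3,4,5,7,8,9} → only 6 remains.
E4 = 5: row 4 has {1,2,3,4,6,7,8,9}; col 5 has {1,4,7,8,9}; box has {1,3,4,6,7} → only 5 remains.
B6 = 1: row 6 has {3,4}; col 2 has {2,4,5,6,7,8,9}; box has {2,3,4,5,6,7,8,9} → only 1 remains.
E6 = 2: row 6 has {1,3,4}; col 5 has {1,4,5,7,8,9}; box has {1,3,4,5,6,7} → only 2 remains.
F6 = 9: row 6 has {1,2,3,4}; col 6 has {1,3,5,6,8}; box has {1,2,3,4,5,6,7} → only 9 remains.
G6 = 5: row 6 has {1,2,3,4,9}; col 7 has {1,2,3,4,6,7,8}; box has {1,2,3,4,8,9} → only 5 remains.
H6 = 7: row 6 has {1,2,3,4,5,9}; col 8 has {1,2,3,4,5,6,9}; box has {1,2,3,4,5,8,9} → only 7 remains.
J6 = 6: row 6 has {1,2,3,4,5,7,9}; col 9 has {2,3,4,5,7,8,9}; box has {1,2,3,4,5,7,8,9} → only 6 remains.
F7 = 2: row 7 has {3,4,5,6,7,8,9}; col 6 has {1,3,5,6,8,9}; box has {1,5,7,8,9} → only 2 remains.
J7 = 1: row 7 has {2,3,4,5,6,7,8,9}; col 9 has {2,3,4,5,6,7,8,9}; box has {2,3,4,5,6,7,8} → only 1 remains.
F8 = 4: row 8 has {1,2,3,5,6,7,8,9}; col 6 has {1,2,3,5,6,8,9}; box has {1,2,5,7,8,9} → only 4 remains.
D9 = 6: row 9 has {1,2,4,5,7,8}; col 4 has {1,2,3,4,5,7}; box has {1,2,4,5,7,8,9} → only 6 remains.
E9 = 3: row 9 has {1,2,4,5,6,7,8}; col 5 has {1,2,4,5,7,8,9}; box has {1,2,4,5,6,7,8,9} → only 3 remains.
G9 = 9: row 9 has {1,2,3,4,5,6,7,8}; col 7 has {1,2,3,4,5,6,7,8}; box has {1,2,3,4,5,6,7,8} → only 9 remains.
B1 = 3: row 1 has {1,2,5}; col 2 has {1,2,4,5,6,7,8,9}; box has {1,2,6,7,8,9} → only 3 remains.
C1 = 4: row 1 has {1,2,3,5}; col 3 has {1,2,3,6,7,8,9}; box has {1,2,3,6,7,8,9} → only 4 remains.
D1 = 9: row 1 has {1,2,3,4,5}; col 4 has {1,2,3,4,5,6,7}; box has {1,2,3,4,5,8} → only 9 remains.

9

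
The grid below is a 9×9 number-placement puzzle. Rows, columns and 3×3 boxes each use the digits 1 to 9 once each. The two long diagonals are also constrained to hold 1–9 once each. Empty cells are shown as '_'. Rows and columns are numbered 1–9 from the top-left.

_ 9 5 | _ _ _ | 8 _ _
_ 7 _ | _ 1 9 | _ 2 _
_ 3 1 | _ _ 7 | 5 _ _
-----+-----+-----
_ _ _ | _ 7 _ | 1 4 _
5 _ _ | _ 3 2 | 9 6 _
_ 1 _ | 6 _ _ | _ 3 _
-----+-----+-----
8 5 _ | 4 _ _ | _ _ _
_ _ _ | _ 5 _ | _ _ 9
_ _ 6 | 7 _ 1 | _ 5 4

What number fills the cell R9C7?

3

R3C8 = 9 (sole candidate).
R3C9 = 6 (sole candidate).
R4C6 = 8 (sole candidate).
R5C4 = 1 (sole candidate).
R6C6 = 5 (sole candidate).
R8C2 = 4 (sole candidate).
R8C8 = 8 (sole candidate).
R9C1 = 9 (sole candidate).
R9C2 = 2 (sole candidate).
R9C5 = 8 (sole candidate).
R9C7 = 3: row 9 has {1,2,4,5,6,7,8,9}; col 7 has {1,5,8,9}; box has {4,5,8,9} → only 3 remains.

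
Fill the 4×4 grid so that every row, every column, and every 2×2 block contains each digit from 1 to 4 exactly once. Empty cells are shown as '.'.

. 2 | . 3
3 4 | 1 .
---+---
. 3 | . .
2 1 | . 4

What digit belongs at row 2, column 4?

row 1, column 1 = 1 (sole candidate).
row 1, column 3 = 4 (sole candidate).
row 2, column 4 = 2: row 2 has {1,3,4}; col 4 has {3,4}; box has {1,3,4} → only 2 remains.

2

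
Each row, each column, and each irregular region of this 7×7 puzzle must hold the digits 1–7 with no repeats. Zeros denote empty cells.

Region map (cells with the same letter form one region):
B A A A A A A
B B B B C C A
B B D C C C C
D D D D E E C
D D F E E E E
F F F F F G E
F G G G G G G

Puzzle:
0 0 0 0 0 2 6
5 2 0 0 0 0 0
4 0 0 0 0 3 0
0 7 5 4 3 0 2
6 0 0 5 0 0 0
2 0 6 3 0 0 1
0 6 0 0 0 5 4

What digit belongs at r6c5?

r3c2 = 1 (sole candidate).
r3c3 = 2 (sole candidate).
r4c1 = 1 (sole candidate).
r4c6 = 6 (sole candidate).
r5c2 = 3 (sole candidate).
r5c7 = 7 (sole candidate).
r6c6 = 7 (sole candidate).
r7c1 = 7 (sole candidate).
r1c1 = 3 (sole candidate).
r2c3 = 7 (sole candidate).
r2c4 = 6 (sole candidate).
r2c7 = 3 (sole candidate).
r3c4 = 7 (sole candidate).
r3c7 = 5 (sole candidate).
r5c6 = 4 (sole candidate).
r1c4 = 1 (sole candidate).
r2c6 = 1 (sole candidate).
r3c5 = 6 (sole candidate).
r5c3 = 1 (sole candidate).
r5c5 = 2 (sole candidate).
r7c3 = 3 (sole candidate).
r7c4 = 2 (sole candidate).
r7c5 = 1 (sole candidate).
r1c3 = 4 (sole candidate).
r2c5 = 4 (sole candidate).
r6c5 = 5: row 6 has {1,2,3,6,7}; col 5 has {1,2,3,4,6}; region has {1,2,3,6,7} → only 5 remains.

5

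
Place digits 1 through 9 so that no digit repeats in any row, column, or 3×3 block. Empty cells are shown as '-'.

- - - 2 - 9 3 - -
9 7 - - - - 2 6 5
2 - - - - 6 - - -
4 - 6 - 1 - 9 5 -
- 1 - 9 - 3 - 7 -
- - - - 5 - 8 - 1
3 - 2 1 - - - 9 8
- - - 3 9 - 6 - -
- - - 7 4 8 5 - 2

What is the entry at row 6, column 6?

row 4, column 4 = 8: row 4 has {1,4,5,6,9}; col 4 has {1,2,3,7,9}; box has {1,3,5,9} → only 8 remains.
row 4, column 9 = 3: row 4 has {1,4,5,6,8,9}; col 9 has {1,2,5,8}; box has {1,5,7,8,9} → only 3 remains.
row 5, column 7 = 4: row 5 has {1,3,7,9}; col 7 has {2,3,5,6,8,9}; box has {1,3,5,7,8,9} → only 4 remains.
row 5, column 9 = 6: row 5 has {1,3,4,7,9}; col 9 has {1,2,3,5,8}; box has {1,3,4,5,7,8,9} → only 6 remains.
row 6, column 1 = 7: row 6 has {1,5,8}; col 1 has {2,3,4,9}; box has {1,4,6} → only 7 remains.
row 6, column 8 = 2: row 6 has {1,5,7,8}; col 8 has {5,6,7,9}; box has {1,3,4,5,6,7,8,9} → only 2 remains.
row 7, column 5 = 6: row 7 has {1,2,3,8,9}; col 5 has {1,4,5,9}; box has {1,3,4,7,8,9} → only 6 remains.
row 7, column 6 = 5: row 7 has {1,2,3,6,8,9}; col 6 has {3,6,8,9}; box has {1,3,4,6,7,8,9} → only 5 remains.
row 7, column 7 = 7: row 7 has {1,2,3,5,6,8,9}; col 7 has {2,3,4,5,6,8,9}; box has {2,5,6,8,9} → only 7 remains.
row 8, column 6 = 2: row 8 has {3,6,9}; col 6 has {3,5,6,8,9}; box has {1,3,4,5,6,7,8,9} → only 2 remains.
row 8, column 9 = 4: row 8 has {2,3,6,9}; col 9 has {1,2,3,5,6,8}; box has {2,5,6,7,8,9} → only 4 remains.
row 1, column 9 = 7: row 1 has {2,3,9}; col 9 has {1,2,3,4,5,6,8}; box has {2,3,5,6} → only 7 remains.
row 2, column 4 = 4: row 2 has {2,5,6,7,9}; col 4 has {1,2,3,7,8,9}; box has {2,6,9} → only 4 remains.
row 2, column 6 = 1: row 2 has {2,4,5,6,7,9}; col 6 has {2,3,5,6,8,9}; box has {2,4,6,9} → only 1 remains.
row 3, column 4 = 5: row 3 has {2,6}; col 4 has {1,2,3,4,7,8,9}; box has {1,2,4,6,9} → only 5 remains.
row 3, column 7 = 1: row 3 has {2,5,6}; col 7 has {2,3,4,5,6,7,8,9}; box has {2,3,5,6,7} → only 1 remains.
row 3, column 9 = 9: row 3 has {1,2,5,6}; col 9 has {1,2,3,4,5,6,7,8}; box has {1,2,3,5,6,7} → only 9 remains.
row 4, column 2 = 2: row 4 has {1,3,4,5,6,8,9}; col 2 has {1,7}; box has {1,4,6,7} → only 2 remains.
row 4, column 6 = 7: row 4 has {1,2,3,4,5,6,8,9}; col 6 has {1,2,3,5,6,8,9}; box has {1,3,5,8,9} → only 7 remains.
row 5, column 5 = 2: row 5 has {1,3,4,6,7,9}; col 5 has {1,4,5,6,9}; box has {1,3,5,7,8,9} → only 2 remains.
row 6, column 4 = 6: row 6 has {1,2,5,7,8}; col 4 has {1,2,3,4,5,7,8,9}; box has {1,2,3,5,7,8,9} → only 6 remains.
row 6, column 6 = 4: row 6 has {1,2,5,6,7,8}; col 6 has {1,2,3,5,6,7,8,9}; box has {1,2,3,5,6,7,8,9} → only 4 remains.

4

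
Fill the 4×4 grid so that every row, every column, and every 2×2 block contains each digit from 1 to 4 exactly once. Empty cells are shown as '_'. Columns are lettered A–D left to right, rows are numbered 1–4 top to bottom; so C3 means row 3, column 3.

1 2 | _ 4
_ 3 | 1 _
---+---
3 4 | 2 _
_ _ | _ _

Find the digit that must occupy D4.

C1 = 3: row 1 has {1,2,4}; col 3 has {1,2}; box has {1,4} → only 3 remains.
A2 = 4: row 2 has {1,3}; col 1 has {1,3}; box has {1,2,3} → only 4 remains.
D2 = 2: row 2 has {1,3,4}; col 4 has {4}; box has {1,3,4} → only 2 remains.
D3 = 1: row 3 has {2,3,4}; col 4 has {2,4}; box has {2} → only 1 remains.
A4 = 2: row 4 has {}; col 1 has {1,3,4}; box has {3,4} → only 2 remains.
B4 = 1: row 4 has {2}; col 2 has {2,3,4}; box has {2,3,4} → only 1 remains.
C4 = 4: row 4 has {1,2}; col 3 has {1,2,3}; box has {1,2} → only 4 remains.
D4 = 3: row 4 has {1,2,4}; col 4 has {1,2,4}; box has {1,2,4} → only 3 remains.

3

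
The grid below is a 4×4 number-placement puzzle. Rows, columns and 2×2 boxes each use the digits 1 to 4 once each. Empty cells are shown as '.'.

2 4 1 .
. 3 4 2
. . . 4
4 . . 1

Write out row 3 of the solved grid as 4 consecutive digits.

3124

R1C4 = 3 (sole candidate).
R2C1 = 1 (sole candidate).
R3C1 = 3: row 3 has {4}; col 1 has {1,2,4}; box has {4} → only 3 remains.
R3C3 = 2: row 3 has {3,4}; col 3 has {1,4}; box has {1,4} → only 2 remains.
R4C2 = 2 (sole candidate).
R4C3 = 3 (sole candidate).
R3C2 = 1: row 3 has {2,3,4}; col 2 has {2,3,4}; box has {2,3,4} → only 1 remains.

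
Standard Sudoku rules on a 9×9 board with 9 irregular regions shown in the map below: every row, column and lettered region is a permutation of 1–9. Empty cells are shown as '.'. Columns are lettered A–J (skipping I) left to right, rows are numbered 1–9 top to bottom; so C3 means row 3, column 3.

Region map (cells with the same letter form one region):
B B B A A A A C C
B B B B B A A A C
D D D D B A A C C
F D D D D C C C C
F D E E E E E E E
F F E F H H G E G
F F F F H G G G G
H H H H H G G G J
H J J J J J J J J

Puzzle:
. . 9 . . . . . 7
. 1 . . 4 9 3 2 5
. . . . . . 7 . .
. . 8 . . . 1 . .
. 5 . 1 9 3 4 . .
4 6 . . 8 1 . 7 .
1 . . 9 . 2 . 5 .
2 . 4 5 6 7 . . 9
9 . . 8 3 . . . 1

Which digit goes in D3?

G6 = 9: row 6 has {1,4,6,7,8}; col 7 has {1,3,4,7}; region has {2,5,7} → only 9 remains.
J6 = 3: row 6 has {1,4,6,7,8,9}; col 9 has {1,5,7,9}; region has {2,5,7,9} → only 3 remains.
E7 = 7: row 7 has {1,2,5,9}; col 5 has {3,4,6,8,9}; region has {1,2,4,5,6,8,9} → only 7 remains.
B8 = 3: row 8 has {2,4,5,6,7,9}; col 2 has {1,5,6}; region has {1,2,4,5,6,7,8,9} → only 3 remains.
G8 = 8: row 8 has {2,3,4,5,6,7,9}; col 7 has {1,3,4,7,9}; region has {2,3,5,7,9} → only 8 remains.
H8 = 1: row 8 has {2,3,4,5,6,7,8,9}; col 8 has {2,5,7}; region has {2,3,5,7,8,9} → only 1 remains.
E4 = 2: row 4 has {1,8}; col 5 has {3,4,6,7,8,9}; region has {5,8} → only 2 remains.
D6 = 2: row 6 has {1,3,4,6,7,8,9}; col 4 has {1,5,8,9}; region has {1,4,6,9} → only 2 remains.
B7 = 8: row 7 has {1,2,5,7,9}; col 2 has {1,3,5,6}; region has {1,2,4,6,9} → only 8 remains.
C7 = 3: row 7 has {1,2,5,7,8,9}; col 3 has {4,8,9}; region has {1,2,4,6,8,9} → only 3 remains.
G7 = 6: row 7 has {1,2,3,5,7,8,9}; col 7 has {1,3,4,7,8,9}; region has {1,2,3,5,7,8,9} → only 6 remains.
J7 = 4: row 7 has {1,2,3,5,6,7,8,9}; col 9 has {1,3,5,7,9}; region has {1,2,3,5,6,7,8,9} → only 4 remains.
B1 = 2: row 1 has {7,9}; col 2 has {1,3,5,6,8}; region has {1,4,9} → only 2 remains.
G1 = 5: row 1 has {2,7,9}; col 7 has {1,3,4,6,7,8,9}; region has {2,3,7,9} → only 5 remains.
E3 = 5: row 3 has {7}; col 5 has {2,3,4,6,7,8,9}; region has {1,2,4,9} → only 5 remains.
J4 = 6: row 4 has {1,2,8}; col 9 has {1,3,4,5,7,9}; region has {1,5,7} → only 6 remains.
A5 = 7: row 5 has {1,3,4,5,9}; col 1 has {1,2,4,9}; region has {1,2,3,4,6,8,9} → only 7 remains.
C6 = 5: row 6 has {1,2,3,4,6,7,8,9}; col 3 has {3,4,8,9}; region has {1,3,4,7,9} → only 5 remains.
G9 = 2: row 9 has {1,3,8,9}; col 7 has {1,3,4,5,6,7,8,9}; region has {1,3,8,9} → only 2 remains.
E1 = 1: row 1 has {2,5,7,9}; col 5 has {2,3,4,5,6,7,8,9}; region has {2,3,5,7,9} → only 1 remains.
A4 = 5: row 4 has {1,2,6,8}; col 1 has {1,2,4,7,9}; region has {1,2,3,4,6,7,8,9} → only 5 remains.
F4 = 4: row 4 has {1,2,5,6,8}; col 6 has {1,2,3,7,9}; region has {1,5,6,7} → only 4 remains.
D1 = 4: in row 1, 4 can only go here (every other open cell in that row sees a 4).
A2 = 8: in row 2, 8 can only go here (every other open cell in that row sees an 8).
C3 = 1: in row 3, 1 can only go here (every other open cell in that row sees a 1).
J3 = 2: in row 3, 2 can only go here (every other open cell in that row sees a 2).
B3 = 4: in row 3, 4 can only go here (every other open cell in that row sees a 4).
J5 = 8: row 5 has {1,3,4,5,7,9}; col 9 has {1,2,3,4,5,6,7,9}; region has {1,3,4,5,7,9} → only 8 remains.
B9 = 7: row 9 has {1,2,3,8,9}; col 2 has {1,2,3,4,5,6,8}; region has {1,2,3,8,9} → only 7 remains.
C9 = 6: row 9 has {1,2,3,7,8,9}; col 3 has {1,3,4,5,8,9}; region has {1,2,3,7,8,9} → only 6 remains.
F9 = 5: row 9 has {1,2,3,6,7,8,9}; col 6 has {1,2,3,4,7,9}; region has {1,2,3,6,7,8,9} → only 5 remains.
H9 = 4: row 9 has {1,2,3,5,6,7,8,9}; col 8 has {1,2,5,7}; region has {1,2,3,5,6,7,8,9} → only 4 remains.
C2 = 7: row 2 has {1,2,3,4,5,8,9}; col 3 has {1,3,4,5,6,8,9}; region has {1,2,4,5,8,9} → only 7 remains.
D2 = 6: row 2 has {1,2,3,4,5,7,8,9}; col 4 has {1,2,4,5,8,9}; region has {1,2,4,5,7,8,9} → only 6 remains.
D3 = 3: row 3 has {1,2,4,5,7}; col 4 has {1,2,4,5,6,8,9}; region has {1,2,4,5,8} → only 3 remains.

3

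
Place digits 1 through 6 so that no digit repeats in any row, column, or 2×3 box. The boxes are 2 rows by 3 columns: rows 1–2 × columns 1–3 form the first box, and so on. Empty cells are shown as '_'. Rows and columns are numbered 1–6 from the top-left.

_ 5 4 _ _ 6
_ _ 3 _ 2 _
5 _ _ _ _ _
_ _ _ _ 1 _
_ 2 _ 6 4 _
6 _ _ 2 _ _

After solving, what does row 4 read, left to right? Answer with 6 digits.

436512

row 1, column 5 = 3 (sole candidate).
row 2, column 1 = 1 (sole candidate).
row 2, column 2 = 6 (sole candidate).
row 3, column 5 = 6 (sole candidate).
row 5, column 1 = 3 (sole candidate).
row 6, column 5 = 5 (sole candidate).
row 1, column 1 = 2 (sole candidate).
row 1, column 4 = 1 (sole candidate).
row 4, column 1 = 4: row 4 has {1}; col 1 has {1,2,3,5,6}; box has {5} → only 4 remains.
row 4, column 2 = 3: row 4 has {1,4}; col 2 has {2,5,6}; box has {4,5} → only 3 remains.
row 4, column 4 = 5: row 4 has {1,3,4}; col 4 has {1,2,6}; box has {1,6} → only 5 remains.
row 4, column 6 = 2: row 4 has {1,3,4,5}; col 6 has {6}; box has {1,5,6} → only 2 remains.
row 5, column 6 = 1 (sole candidate).
row 6, column 3 = 1 (sole candidate).
row 6, column 6 = 3 (sole candidate).
row 2, column 4 = 4 (sole candidate).
row 2, column 6 = 5 (sole candidate).
row 3, column 2 = 1 (sole candidate).
row 3, column 3 = 2 (sole candidate).
row 3, column 4 = 3 (sole candidate).
row 3, column 6 = 4 (sole candidate).
row 4, column 3 = 6: row 4 has {1,2,3,4,5}; col 3 has {1,2,3,4}; box has {1,2,3,4,5} → only 6 remains.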